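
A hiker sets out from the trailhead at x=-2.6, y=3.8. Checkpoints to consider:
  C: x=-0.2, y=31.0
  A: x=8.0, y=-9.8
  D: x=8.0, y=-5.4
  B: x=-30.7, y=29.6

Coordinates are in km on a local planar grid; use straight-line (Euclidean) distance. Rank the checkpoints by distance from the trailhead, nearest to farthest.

Distances from the trailhead:
D x=8.0, y=-5.4: 14.0 km
A x=8.0, y=-9.8: 17.2 km
C x=-0.2, y=31.0: 27.3 km
B x=-30.7, y=29.6: 38.1 km

D, A, C, B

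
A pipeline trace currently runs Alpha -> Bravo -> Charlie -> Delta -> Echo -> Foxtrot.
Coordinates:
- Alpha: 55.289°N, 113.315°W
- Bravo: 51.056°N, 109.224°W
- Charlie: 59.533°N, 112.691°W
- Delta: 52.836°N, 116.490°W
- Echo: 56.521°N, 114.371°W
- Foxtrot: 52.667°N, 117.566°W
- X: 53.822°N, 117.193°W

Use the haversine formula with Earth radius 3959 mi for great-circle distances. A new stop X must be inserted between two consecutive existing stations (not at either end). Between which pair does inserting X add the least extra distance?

Added distance for inserting X between each consecutive pair:
Alpha–Bravo: 233.6 mi
Bravo–Charlie: 214.5 mi
Charlie–Delta: 18.8 mi
Delta–Echo: 22.9 mi
Echo–Foxtrot: 3.1 mi
Smallest added distance is 3.1 mi, inserting between Echo and Foxtrot.

between Echo and Foxtrot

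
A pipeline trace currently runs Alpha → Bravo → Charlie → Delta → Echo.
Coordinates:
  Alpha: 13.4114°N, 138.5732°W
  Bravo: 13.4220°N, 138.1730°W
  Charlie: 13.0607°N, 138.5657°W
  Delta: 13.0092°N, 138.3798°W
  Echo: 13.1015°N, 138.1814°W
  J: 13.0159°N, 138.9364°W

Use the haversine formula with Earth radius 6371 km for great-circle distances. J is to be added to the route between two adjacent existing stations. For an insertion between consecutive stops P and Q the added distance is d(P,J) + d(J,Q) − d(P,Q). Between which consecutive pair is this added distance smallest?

between Bravo and Charlie

Added distance for inserting J between each consecutive pair:
Alpha–Bravo: 109.9 km
Bravo–Charlie: 76.1 km
Charlie–Delta: 79.8 km
Delta–Echo: 118.8 km
Smallest added distance is 76.1 km, inserting between Bravo and Charlie.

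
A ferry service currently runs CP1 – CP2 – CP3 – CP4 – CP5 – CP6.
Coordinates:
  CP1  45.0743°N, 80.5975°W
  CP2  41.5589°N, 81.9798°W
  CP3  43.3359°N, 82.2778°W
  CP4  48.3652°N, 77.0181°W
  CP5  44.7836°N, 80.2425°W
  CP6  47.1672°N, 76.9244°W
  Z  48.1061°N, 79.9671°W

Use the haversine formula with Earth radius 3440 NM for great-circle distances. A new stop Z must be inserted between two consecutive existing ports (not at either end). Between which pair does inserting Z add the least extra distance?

Added distance for inserting Z between each consecutive pair:
CP1–CP2: 366.6 NM
CP2–CP3: 597.1 NM
CP3–CP4: 47.9 NM
CP4–CP5: 65.9 NM
CP5–CP6: 136.1 NM
Smallest added distance is 47.9 NM, inserting between CP3 and CP4.

between CP3 and CP4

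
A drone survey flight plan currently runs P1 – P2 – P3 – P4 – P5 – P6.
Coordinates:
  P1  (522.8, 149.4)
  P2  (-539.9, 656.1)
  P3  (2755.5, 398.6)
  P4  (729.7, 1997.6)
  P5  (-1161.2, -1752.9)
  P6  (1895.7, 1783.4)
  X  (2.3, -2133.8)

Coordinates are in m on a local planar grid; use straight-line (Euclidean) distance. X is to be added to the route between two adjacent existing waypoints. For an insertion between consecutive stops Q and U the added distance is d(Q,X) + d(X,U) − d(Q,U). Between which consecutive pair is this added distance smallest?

between P5 and P6

Added distance for inserting X between each consecutive pair:
P1–P2: 4006.6 m
P2–P3: 3277.4 m
P3–P4: 5354.9 m
P4–P5: 1219.0 m
P5–P6: 900.7 m
Smallest added distance is 900.7 m, inserting between P5 and P6.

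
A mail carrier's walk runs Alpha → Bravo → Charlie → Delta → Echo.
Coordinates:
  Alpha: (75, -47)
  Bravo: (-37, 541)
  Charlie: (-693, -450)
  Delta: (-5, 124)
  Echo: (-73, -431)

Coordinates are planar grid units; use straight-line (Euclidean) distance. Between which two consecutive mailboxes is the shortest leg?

Delta–Echo

Leg distances:
Alpha→Bravo: 598.6
Bravo→Charlie: 1188.5
Charlie→Delta: 896.0
Delta→Echo: 559.2
The shortest leg is Delta–Echo at 559.2.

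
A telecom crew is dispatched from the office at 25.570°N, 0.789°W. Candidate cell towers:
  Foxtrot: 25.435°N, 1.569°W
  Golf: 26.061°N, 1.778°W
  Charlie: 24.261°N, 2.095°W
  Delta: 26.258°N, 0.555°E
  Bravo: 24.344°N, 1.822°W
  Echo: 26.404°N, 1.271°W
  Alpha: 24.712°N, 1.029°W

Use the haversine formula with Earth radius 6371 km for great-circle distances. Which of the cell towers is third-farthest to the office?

Delta

Distances from the office (25.570°N, 0.789°W):
Charlie: 196.3 km
Bravo: 171.5 km
Delta: 154.7 km
Golf: 113.1 km
Echo: 104.5 km
Alpha: 98.4 km
Foxtrot: 79.7 km
The third-farthest is Delta at 154.7 km.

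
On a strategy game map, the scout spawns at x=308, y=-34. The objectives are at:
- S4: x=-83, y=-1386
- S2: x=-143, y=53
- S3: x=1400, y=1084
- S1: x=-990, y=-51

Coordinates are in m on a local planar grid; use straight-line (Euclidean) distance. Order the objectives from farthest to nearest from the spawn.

S3, S4, S1, S2

Distance from the spawn at x=308, y=-34 to each:
S3 x=1400, y=1084: 1562.8 m
S4 x=-83, y=-1386: 1407.4 m
S1 x=-990, y=-51: 1298.1 m
S2 x=-143, y=53: 459.3 m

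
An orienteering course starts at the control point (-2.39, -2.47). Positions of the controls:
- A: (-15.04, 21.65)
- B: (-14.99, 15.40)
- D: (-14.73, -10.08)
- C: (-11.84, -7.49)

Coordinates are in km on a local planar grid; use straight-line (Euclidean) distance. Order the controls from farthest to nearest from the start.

A, B, D, C

Distance from the start at (-2.39, -2.47) to each:
A (-15.04, 21.65): 27.2 km
B (-14.99, 15.40): 21.9 km
D (-14.73, -10.08): 14.5 km
C (-11.84, -7.49): 10.7 km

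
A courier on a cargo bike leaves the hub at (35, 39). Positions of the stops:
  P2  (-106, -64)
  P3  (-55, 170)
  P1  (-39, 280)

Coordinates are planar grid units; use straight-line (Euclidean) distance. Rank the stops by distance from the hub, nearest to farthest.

Distances from the hub:
P3 (-55, 170): 158.9
P2 (-106, -64): 174.6
P1 (-39, 280): 252.1

P3, P2, P1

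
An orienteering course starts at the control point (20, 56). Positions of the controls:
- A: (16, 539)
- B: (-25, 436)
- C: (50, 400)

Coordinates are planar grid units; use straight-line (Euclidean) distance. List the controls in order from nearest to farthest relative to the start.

Distance from the start at (20, 56) to each:
C (50, 400): 345.3
B (-25, 436): 382.7
A (16, 539): 483.0

C, B, A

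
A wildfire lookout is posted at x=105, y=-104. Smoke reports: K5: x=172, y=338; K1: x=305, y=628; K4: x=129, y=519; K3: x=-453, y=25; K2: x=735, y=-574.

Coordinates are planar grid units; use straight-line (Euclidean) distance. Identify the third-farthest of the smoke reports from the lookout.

Distance to each, sorted:
K2: 786.0
K1: 758.8
K4: 623.5
K3: 572.7
K5: 447.0
The third-farthest is K4 at 623.5.

K4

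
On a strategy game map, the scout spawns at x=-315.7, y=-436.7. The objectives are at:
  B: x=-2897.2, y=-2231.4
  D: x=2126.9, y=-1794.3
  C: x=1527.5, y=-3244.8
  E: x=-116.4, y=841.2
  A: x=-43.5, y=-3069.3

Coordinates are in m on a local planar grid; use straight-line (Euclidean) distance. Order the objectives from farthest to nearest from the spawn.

Distance from the spawn at x=-315.7, y=-436.7 to each:
C x=1527.5, y=-3244.8: 3359.0 m
B x=-2897.2, y=-2231.4: 3144.1 m
D x=2126.9, y=-1794.3: 2794.5 m
A x=-43.5, y=-3069.3: 2646.6 m
E x=-116.4, y=841.2: 1293.3 m

C, B, D, A, E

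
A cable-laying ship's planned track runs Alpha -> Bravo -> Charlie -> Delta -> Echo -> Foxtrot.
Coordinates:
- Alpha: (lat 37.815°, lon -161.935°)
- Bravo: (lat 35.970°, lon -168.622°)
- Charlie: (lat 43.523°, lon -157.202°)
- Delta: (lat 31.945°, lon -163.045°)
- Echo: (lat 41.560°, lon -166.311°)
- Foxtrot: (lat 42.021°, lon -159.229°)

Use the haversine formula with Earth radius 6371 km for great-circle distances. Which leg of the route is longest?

Leg distances:
Alpha→Bravo: 628.9 km
Bravo→Charlie: 1285.7 km
Charlie→Delta: 1385.2 km
Delta→Echo: 1107.8 km
Echo→Foxtrot: 589.2 km
The longest leg is Charlie–Delta at 1385.2 km.

Charlie–Delta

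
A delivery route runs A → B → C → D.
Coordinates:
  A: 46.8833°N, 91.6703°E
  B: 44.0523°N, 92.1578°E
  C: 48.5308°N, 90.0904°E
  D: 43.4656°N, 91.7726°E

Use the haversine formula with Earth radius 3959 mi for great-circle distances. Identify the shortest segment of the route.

Leg distances:
A→B: 197.0 mi
B→C: 324.8 mi
C→D: 359.2 mi
The shortest leg is A–B at 197.0 mi.

A–B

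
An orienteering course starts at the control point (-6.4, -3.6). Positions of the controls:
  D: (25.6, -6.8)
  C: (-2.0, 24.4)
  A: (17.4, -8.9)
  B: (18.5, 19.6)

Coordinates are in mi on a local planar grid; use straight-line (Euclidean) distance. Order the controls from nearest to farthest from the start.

Distances from the start:
A (17.4, -8.9): 24.4 mi
C (-2.0, 24.4): 28.3 mi
D (25.6, -6.8): 32.2 mi
B (18.5, 19.6): 34.0 mi

A, C, D, B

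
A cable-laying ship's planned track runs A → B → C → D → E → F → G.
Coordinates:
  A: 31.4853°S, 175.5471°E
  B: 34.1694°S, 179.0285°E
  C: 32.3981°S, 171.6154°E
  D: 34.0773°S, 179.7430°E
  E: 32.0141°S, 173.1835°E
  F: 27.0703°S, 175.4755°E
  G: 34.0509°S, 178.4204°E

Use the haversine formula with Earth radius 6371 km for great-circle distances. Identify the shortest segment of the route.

Leg distances:
A→B: 441.4 km
B→C: 716.5 km
C→D: 778.4 km
D→E: 652.9 km
E→F: 592.7 km
F→G: 825.7 km
The shortest leg is A–B at 441.4 km.

A–B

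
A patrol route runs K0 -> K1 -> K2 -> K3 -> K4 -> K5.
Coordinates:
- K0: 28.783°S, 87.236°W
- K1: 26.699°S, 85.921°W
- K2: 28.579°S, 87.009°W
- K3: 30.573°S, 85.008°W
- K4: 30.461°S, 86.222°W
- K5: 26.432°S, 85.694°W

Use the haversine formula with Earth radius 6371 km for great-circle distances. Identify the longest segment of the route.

Leg distances:
K0→K1: 265.4 km
K1→K2: 234.9 km
K2→K3: 294.3 km
K3→K4: 117.0 km
K4→K5: 451.0 km
The longest leg is K4–K5 at 451.0 km.

K4–K5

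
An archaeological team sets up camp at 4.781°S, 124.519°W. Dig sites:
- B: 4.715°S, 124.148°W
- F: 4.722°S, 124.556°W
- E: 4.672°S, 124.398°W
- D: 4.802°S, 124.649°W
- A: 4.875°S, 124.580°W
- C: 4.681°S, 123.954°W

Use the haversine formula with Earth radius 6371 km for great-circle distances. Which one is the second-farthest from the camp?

Distance to each, sorted:
C: 63.6 km
B: 41.8 km
E: 18.1 km
D: 14.6 km
A: 12.4 km
F: 7.7 km
The second-farthest is B at 41.8 km.

B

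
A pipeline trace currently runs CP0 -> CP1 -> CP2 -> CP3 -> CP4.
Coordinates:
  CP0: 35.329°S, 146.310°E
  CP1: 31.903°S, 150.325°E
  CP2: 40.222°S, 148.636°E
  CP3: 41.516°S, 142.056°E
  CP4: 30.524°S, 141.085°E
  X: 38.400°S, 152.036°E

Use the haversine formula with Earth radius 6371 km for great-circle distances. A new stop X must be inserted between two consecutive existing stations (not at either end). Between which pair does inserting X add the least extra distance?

Added distance for inserting X between each consecutive pair:
CP0–CP1: 819.8 km
CP1–CP2: 157.4 km
CP2–CP3: 702.0 km
CP3–CP4: 1022.9 km
Smallest added distance is 157.4 km, inserting between CP1 and CP2.

between CP1 and CP2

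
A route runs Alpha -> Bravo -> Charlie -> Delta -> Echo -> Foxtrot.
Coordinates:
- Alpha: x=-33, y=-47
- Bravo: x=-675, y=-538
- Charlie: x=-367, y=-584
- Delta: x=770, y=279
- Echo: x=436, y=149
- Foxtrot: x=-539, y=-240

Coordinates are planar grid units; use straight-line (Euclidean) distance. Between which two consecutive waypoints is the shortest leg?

Leg distances:
Alpha→Bravo: 808.2
Bravo→Charlie: 311.4
Charlie→Delta: 1427.4
Delta→Echo: 358.4
Echo→Foxtrot: 1049.7
The shortest leg is Bravo–Charlie at 311.4.

Bravo–Charlie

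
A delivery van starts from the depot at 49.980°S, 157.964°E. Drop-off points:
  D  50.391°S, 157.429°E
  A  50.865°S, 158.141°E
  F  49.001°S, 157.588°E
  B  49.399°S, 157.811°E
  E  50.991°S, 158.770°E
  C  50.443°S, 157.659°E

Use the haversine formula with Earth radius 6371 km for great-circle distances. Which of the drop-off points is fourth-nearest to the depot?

A

Distances from the depot (49.980°S, 157.964°E):
C: 55.9 km
D: 59.5 km
B: 65.5 km
A: 99.2 km
F: 112.2 km
E: 126.1 km
The fourth-nearest is A at 99.2 km.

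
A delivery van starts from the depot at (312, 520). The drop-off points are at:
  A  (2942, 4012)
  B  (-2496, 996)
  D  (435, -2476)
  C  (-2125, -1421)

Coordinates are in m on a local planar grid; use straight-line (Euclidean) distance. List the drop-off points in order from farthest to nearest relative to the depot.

Distance from the depot at (312, 520) to each:
A (2942, 4012): 4371.6 m
C (-2125, -1421): 3115.5 m
D (435, -2476): 2998.5 m
B (-2496, 996): 2848.1 m

A, C, D, B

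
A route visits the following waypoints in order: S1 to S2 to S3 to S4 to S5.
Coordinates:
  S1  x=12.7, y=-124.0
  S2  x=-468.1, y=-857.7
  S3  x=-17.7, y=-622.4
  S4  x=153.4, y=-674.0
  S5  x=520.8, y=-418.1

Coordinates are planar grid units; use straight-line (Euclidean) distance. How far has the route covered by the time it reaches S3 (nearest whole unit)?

Leg distances:
S1→S2: 877.2  (cumulative 877.2)
S2→S3: 508.2  (cumulative 1385.4)
Cumulative distance at S3 ≈ 1385.

1385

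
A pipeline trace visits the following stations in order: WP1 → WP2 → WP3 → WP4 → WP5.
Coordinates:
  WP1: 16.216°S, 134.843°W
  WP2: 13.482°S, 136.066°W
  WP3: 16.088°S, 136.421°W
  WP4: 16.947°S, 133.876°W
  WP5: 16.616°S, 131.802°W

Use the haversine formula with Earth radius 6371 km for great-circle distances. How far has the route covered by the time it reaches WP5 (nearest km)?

Leg distances:
WP1→WP2: 331.2 km  (cumulative 331.2 km)
WP2→WP3: 292.3 km  (cumulative 623.5 km)
WP3→WP4: 287.6 km  (cumulative 911.1 km)
WP4→WP5: 223.8 km  (cumulative 1135.0 km)
Cumulative distance at WP5 ≈ 1135 km.

1135 km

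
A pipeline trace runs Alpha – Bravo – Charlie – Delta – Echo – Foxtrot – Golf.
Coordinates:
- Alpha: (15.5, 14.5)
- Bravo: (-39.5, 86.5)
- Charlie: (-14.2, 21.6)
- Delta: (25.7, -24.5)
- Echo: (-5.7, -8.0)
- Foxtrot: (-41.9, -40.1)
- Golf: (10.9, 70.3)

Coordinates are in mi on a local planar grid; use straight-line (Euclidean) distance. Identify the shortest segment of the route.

Leg distances:
Alpha→Bravo: 90.6 mi
Bravo→Charlie: 69.7 mi
Charlie→Delta: 61.0 mi
Delta→Echo: 35.5 mi
Echo→Foxtrot: 48.4 mi
Foxtrot→Golf: 122.4 mi
The shortest leg is Delta–Echo at 35.5 mi.

Delta–Echo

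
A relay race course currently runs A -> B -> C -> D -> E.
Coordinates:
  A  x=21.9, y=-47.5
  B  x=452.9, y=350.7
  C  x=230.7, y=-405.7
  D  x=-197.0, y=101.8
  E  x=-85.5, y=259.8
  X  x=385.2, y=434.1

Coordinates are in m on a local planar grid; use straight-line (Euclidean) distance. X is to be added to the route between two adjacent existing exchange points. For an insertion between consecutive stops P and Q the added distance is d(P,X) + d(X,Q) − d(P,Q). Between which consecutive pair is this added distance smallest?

Added distance for inserting X between each consecutive pair:
A–B: 123.9 m
B–C: 173.0 m
C–D: 860.6 m
D–E: 978.9 m
Smallest added distance is 123.9 m, inserting between A and B.

between A and B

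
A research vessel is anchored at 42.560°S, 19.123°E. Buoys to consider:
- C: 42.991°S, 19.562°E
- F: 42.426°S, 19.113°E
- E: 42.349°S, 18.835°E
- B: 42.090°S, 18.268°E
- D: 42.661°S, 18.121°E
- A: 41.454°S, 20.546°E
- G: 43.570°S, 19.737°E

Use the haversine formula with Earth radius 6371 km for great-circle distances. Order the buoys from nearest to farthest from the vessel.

F, E, C, D, B, G, A

Distance from the vessel at 42.560°S, 19.123°E to each:
F 42.426°S, 19.113°E: 14.9 km
E 42.349°S, 18.835°E: 33.3 km
C 42.991°S, 19.562°E: 59.8 km
D 42.661°S, 18.121°E: 82.8 km
B 42.090°S, 18.268°E: 87.6 km
G 43.570°S, 19.737°E: 122.9 km
A 41.454°S, 20.546°E: 170.1 km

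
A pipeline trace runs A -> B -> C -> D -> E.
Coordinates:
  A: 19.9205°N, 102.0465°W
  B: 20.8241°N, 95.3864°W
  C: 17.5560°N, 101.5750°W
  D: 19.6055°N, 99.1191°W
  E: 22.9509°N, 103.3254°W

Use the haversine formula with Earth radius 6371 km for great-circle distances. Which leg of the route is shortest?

Leg distances:
A→B: 701.4 km
B→C: 744.5 km
C→D: 344.9 km
D→E: 572.9 km
The shortest leg is C–D at 344.9 km.

C–D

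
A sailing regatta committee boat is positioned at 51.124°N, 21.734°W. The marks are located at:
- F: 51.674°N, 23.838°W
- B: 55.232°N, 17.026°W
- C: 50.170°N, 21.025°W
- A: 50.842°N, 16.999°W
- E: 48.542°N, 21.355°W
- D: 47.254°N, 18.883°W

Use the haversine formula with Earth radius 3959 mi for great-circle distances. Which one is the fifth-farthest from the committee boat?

F

Distance to each, sorted:
B: 344.2 mi
D: 296.7 mi
A: 206.9 mi
E: 179.2 mi
F: 98.3 mi
C: 72.9 mi
The fifth-farthest is F at 98.3 mi.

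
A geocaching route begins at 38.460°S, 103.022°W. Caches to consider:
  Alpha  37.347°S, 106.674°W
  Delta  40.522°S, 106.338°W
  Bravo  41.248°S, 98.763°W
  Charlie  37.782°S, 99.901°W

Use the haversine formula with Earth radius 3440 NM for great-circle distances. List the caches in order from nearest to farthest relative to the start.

Distances from the start:
Charlie 37.782°S, 99.901°W: 152.9 NM
Alpha 37.347°S, 106.674°W: 185.4 NM
Delta 40.522°S, 106.338°W: 197.3 NM
Bravo 41.248°S, 98.763°W: 257.9 NM

Charlie, Alpha, Delta, Bravo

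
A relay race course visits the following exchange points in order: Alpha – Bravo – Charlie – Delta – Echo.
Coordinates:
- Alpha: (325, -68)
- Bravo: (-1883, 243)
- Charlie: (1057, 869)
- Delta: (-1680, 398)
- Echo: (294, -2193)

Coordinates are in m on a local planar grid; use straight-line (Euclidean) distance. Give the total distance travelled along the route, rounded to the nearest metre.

11270 m

Leg distances:
Alpha→Bravo: 2229.8 m  (cumulative 2229.8 m)
Bravo→Charlie: 3005.9 m  (cumulative 5235.7 m)
Charlie→Delta: 2777.2 m  (cumulative 8012.9 m)
Delta→Echo: 3257.3 m  (cumulative 11270.2 m)
Total route length ≈ 11270 m.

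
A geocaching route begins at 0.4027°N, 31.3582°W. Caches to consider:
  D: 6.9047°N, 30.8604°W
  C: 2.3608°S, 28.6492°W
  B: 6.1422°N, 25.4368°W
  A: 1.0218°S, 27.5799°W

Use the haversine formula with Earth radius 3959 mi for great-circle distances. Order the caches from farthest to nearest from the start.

B, D, A, C

Distance from the start at 0.4027°N, 31.3582°W to each:
B 6.1422°N, 25.4368°W: 569.2 mi
D 6.9047°N, 30.8604°W: 450.6 mi
A 1.0218°S, 27.5799°W: 279.0 mi
C 2.3608°S, 28.6492°W: 267.4 mi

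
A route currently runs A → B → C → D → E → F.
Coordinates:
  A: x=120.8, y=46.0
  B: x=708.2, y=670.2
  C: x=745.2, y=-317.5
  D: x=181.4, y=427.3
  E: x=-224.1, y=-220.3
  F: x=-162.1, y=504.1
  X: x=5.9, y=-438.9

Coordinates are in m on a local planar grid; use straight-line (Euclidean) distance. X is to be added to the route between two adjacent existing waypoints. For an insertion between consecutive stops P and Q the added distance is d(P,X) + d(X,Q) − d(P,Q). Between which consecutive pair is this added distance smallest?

between D and E

Added distance for inserting X between each consecutive pair:
A–B: 954.0 m
B–C: 1073.6 m
C–D: 698.9 m
D–E: 437.0 m
E–F: 548.1 m
Smallest added distance is 437.0 m, inserting between D and E.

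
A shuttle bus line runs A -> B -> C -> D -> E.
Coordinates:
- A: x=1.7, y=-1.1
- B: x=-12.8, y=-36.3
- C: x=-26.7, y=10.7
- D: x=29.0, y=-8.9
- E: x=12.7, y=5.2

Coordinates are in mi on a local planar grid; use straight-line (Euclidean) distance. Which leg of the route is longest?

C–D

Leg distances:
A→B: 38.1 mi
B→C: 49.0 mi
C→D: 59.0 mi
D→E: 21.6 mi
The longest leg is C–D at 59.0 mi.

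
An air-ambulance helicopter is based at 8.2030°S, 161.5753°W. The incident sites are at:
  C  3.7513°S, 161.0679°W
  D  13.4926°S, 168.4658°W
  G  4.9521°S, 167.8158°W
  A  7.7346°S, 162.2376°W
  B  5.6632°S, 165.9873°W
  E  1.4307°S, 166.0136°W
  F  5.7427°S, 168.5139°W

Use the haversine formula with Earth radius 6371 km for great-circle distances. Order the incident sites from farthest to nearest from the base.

D, E, F, G, B, C, A

Computing each great-circle distance from 8.2030°S, 161.5753°W:
D 13.4926°S, 168.4658°W: 954.8 km
E 1.4307°S, 166.0136°W: 899.2 km
F 5.7427°S, 168.5139°W: 813.2 km
G 4.9521°S, 167.8158°W: 778.3 km
B 5.6632°S, 165.9873°W: 562.9 km
C 3.7513°S, 161.0679°W: 498.2 km
A 7.7346°S, 162.2376°W: 89.6 km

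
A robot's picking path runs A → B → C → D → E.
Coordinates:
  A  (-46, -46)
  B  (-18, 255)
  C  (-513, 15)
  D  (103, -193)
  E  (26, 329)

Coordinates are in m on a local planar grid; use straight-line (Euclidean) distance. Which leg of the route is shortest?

A–B

Leg distances:
A→B: 302.3 m
B→C: 550.1 m
C→D: 650.2 m
D→E: 527.6 m
The shortest leg is A–B at 302.3 m.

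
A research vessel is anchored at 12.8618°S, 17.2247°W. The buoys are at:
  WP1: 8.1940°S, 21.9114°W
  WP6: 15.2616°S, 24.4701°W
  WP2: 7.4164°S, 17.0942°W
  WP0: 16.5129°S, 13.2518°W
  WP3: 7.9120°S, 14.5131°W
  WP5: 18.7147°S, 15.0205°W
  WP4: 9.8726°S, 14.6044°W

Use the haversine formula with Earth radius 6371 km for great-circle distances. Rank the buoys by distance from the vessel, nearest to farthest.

WP4, WP0, WP2, WP3, WP5, WP1, WP6

Distances from the vessel:
WP4 9.8726°S, 14.6044°W: 438.2 km
WP0 16.5129°S, 13.2518°W: 589.4 km
WP2 7.4164°S, 17.0942°W: 605.7 km
WP3 7.9120°S, 14.5131°W: 625.2 km
WP5 18.7147°S, 15.0205°W: 692.2 km
WP1 8.1940°S, 21.9114°W: 729.2 km
WP6 15.2616°S, 24.4701°W: 825.7 km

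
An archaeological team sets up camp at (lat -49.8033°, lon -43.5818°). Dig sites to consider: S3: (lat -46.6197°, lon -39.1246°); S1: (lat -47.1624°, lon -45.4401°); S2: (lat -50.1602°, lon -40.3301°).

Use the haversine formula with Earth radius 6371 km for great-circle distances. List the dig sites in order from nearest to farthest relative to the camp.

Distance from the camp at (lat -49.8033°, lon -43.5818°) to each:
S2 (lat -50.1602°, lon -40.3301°): 235.8 km
S1 (lat -47.1624°, lon -45.4401°): 324.0 km
S3 (lat -46.6197°, lon -39.1246°): 484.0 km

S2, S1, S3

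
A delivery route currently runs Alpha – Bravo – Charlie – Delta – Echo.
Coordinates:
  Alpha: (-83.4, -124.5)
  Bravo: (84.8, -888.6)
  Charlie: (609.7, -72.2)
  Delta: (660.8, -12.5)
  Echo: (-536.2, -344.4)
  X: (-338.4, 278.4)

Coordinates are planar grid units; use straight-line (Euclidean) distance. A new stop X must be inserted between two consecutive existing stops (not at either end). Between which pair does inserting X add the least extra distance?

between Delta and Echo

Added distance for inserting X between each consecutive pair:
Alpha–Bravo: 935.8
Bravo–Charlie: 1281.6
Charlie–Delta: 1972.9
Delta–Echo: 452.0
Smallest added distance is 452.0, inserting between Delta and Echo.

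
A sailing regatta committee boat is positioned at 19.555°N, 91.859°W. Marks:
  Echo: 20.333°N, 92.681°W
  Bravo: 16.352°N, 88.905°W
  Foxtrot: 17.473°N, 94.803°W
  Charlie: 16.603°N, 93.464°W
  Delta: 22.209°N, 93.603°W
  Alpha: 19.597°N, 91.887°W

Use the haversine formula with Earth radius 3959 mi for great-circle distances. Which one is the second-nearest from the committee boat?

Echo

Distances from the committee boat (19.555°N, 91.859°W):
Alpha: 3.4 mi
Echo: 75.8 mi
Delta: 215.2 mi
Charlie: 229.6 mi
Foxtrot: 240.6 mi
Bravo: 294.4 mi
The second-nearest is Echo at 75.8 mi.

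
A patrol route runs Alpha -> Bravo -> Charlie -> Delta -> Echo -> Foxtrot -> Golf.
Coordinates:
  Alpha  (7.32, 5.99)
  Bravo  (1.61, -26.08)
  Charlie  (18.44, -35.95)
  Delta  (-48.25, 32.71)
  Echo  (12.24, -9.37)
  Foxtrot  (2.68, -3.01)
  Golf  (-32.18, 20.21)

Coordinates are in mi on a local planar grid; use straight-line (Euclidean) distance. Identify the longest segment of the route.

Charlie–Delta

Leg distances:
Alpha→Bravo: 32.6 mi
Bravo→Charlie: 19.5 mi
Charlie→Delta: 95.7 mi
Delta→Echo: 73.7 mi
Echo→Foxtrot: 11.5 mi
Foxtrot→Golf: 41.9 mi
The longest leg is Charlie–Delta at 95.7 mi.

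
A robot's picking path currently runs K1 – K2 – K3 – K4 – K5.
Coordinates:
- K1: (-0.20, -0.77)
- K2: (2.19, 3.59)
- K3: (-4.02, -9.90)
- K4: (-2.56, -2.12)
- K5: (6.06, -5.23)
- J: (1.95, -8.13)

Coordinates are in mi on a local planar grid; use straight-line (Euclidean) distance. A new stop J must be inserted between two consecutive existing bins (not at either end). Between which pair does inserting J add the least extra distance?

Added distance for inserting J between each consecutive pair:
K1–K2: 14.4 mi
K2–K3: 3.1 mi
K3–K4: 5.8 mi
K4–K5: 3.4 mi
Smallest added distance is 3.1 mi, inserting between K2 and K3.

between K2 and K3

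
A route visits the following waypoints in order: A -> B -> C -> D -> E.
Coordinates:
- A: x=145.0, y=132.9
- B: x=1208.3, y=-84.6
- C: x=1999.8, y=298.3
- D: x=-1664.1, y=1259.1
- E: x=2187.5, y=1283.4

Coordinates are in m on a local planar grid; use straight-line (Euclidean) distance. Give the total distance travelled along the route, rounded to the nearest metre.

9604 m

Leg distances:
A→B: 1085.3 m  (cumulative 1085.3 m)
B→C: 879.3 m  (cumulative 1964.6 m)
C→D: 3787.8 m  (cumulative 5752.4 m)
D→E: 3851.7 m  (cumulative 9604.0 m)
Total route length ≈ 9604 m.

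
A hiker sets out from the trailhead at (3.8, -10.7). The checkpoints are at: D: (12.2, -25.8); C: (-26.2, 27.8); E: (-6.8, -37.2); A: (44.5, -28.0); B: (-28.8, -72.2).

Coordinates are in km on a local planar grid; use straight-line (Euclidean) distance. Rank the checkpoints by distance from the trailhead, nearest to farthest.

Distance from the trailhead at (3.8, -10.7) to each:
D (12.2, -25.8): 17.3 km
E (-6.8, -37.2): 28.5 km
A (44.5, -28.0): 44.2 km
C (-26.2, 27.8): 48.8 km
B (-28.8, -72.2): 69.6 km

D, E, A, C, B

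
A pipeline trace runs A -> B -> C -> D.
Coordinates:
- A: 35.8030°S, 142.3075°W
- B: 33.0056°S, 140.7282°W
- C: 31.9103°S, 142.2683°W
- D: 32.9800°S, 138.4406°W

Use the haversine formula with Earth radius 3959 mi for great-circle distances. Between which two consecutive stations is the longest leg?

C–D

Leg distances:
A→B: 213.2 mi
B→C: 117.4 mi
C→D: 235.1 mi
The longest leg is C–D at 235.1 mi.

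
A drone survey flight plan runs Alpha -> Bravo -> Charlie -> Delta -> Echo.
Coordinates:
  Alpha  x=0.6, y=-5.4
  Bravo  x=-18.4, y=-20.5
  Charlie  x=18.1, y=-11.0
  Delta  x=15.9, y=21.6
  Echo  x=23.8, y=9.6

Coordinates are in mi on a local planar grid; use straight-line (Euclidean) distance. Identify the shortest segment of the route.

Leg distances:
Alpha→Bravo: 24.3 mi
Bravo→Charlie: 37.7 mi
Charlie→Delta: 32.7 mi
Delta→Echo: 14.4 mi
The shortest leg is Delta–Echo at 14.4 mi.

Delta–Echo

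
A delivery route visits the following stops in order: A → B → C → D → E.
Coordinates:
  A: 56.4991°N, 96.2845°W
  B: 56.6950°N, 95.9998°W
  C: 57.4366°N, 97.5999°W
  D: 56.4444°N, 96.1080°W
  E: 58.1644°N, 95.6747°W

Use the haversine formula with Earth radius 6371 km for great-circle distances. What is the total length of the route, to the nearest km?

491 km

Leg distances:
A→B: 27.9 km  (cumulative 27.9 km)
B→C: 127.1 km  (cumulative 155.0 km)
C→D: 142.7 km  (cumulative 297.7 km)
D→E: 193.0 km  (cumulative 490.7 km)
Total route length ≈ 491 km.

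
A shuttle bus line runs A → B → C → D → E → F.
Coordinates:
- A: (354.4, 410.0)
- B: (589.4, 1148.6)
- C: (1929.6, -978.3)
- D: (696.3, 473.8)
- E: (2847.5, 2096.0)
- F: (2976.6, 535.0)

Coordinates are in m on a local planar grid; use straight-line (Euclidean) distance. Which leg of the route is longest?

D–E

Leg distances:
A→B: 775.1 m
B→C: 2513.9 m
C→D: 1905.2 m
D→E: 2694.3 m
E→F: 1566.3 m
The longest leg is D–E at 2694.3 m.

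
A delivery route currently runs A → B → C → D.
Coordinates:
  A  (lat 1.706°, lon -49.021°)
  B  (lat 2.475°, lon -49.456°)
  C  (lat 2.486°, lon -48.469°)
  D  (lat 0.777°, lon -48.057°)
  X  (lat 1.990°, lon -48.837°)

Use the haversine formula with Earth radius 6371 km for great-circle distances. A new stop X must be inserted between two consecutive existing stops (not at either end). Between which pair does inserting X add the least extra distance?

between A and B

Added distance for inserting X between each consecutive pair:
A–B: 26.8 km
B–C: 46.4 km
C–D: 33.5 km
Smallest added distance is 26.8 km, inserting between A and B.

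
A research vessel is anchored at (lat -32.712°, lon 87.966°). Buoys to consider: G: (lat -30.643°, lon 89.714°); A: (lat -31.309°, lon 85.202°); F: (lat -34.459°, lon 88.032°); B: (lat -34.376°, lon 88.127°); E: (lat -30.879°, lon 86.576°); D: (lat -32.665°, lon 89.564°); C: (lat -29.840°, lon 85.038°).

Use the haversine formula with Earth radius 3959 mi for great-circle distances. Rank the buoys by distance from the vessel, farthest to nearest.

Computing each great-circle distance from (lat -32.712°, lon 87.966°):
C (lat -29.840°, lon 85.038°): 263.2 mi
A (lat -31.309°, lon 85.202°): 188.7 mi
G (lat -30.643°, lon 89.714°): 176.1 mi
E (lat -30.879°, lon 86.576°): 150.7 mi
F (lat -34.459°, lon 88.032°): 120.8 mi
B (lat -34.376°, lon 88.127°): 115.4 mi
D (lat -32.665°, lon 89.564°): 93.0 mi

C, A, G, E, F, B, D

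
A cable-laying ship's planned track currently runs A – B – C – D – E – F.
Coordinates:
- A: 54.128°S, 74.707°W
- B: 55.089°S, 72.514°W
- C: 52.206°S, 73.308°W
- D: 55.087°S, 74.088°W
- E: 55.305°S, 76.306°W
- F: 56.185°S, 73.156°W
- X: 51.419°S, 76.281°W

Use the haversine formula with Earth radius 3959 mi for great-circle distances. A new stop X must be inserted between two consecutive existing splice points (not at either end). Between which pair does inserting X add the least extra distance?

Added distance for inserting X between each consecutive pair:
A–B: 385.8 mi
B–C: 233.8 mi
C–D: 205.7 mi
D–E: 448.9 mi
E–F: 484.8 mi
Smallest added distance is 205.7 mi, inserting between C and D.

between C and D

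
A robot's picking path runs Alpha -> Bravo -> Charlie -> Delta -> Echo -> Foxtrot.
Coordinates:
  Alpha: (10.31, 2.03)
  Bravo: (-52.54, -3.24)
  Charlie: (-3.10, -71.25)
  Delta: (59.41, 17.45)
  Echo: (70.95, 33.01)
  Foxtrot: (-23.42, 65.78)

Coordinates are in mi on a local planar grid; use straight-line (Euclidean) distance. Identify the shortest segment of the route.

Leg distances:
Alpha→Bravo: 63.1 mi
Bravo→Charlie: 84.1 mi
Charlie→Delta: 108.5 mi
Delta→Echo: 19.4 mi
Echo→Foxtrot: 99.9 mi
The shortest leg is Delta–Echo at 19.4 mi.

Delta–Echo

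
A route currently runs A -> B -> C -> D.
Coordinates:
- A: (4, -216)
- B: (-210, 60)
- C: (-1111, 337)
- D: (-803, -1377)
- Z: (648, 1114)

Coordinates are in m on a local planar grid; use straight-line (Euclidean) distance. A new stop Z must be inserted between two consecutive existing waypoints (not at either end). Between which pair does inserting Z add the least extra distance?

Added distance for inserting Z between each consecutive pair:
A–B: 2487.5 m
B–C: 2339.4 m
C–D: 3064.3 m
Smallest added distance is 2339.4 m, inserting between B and C.

between B and C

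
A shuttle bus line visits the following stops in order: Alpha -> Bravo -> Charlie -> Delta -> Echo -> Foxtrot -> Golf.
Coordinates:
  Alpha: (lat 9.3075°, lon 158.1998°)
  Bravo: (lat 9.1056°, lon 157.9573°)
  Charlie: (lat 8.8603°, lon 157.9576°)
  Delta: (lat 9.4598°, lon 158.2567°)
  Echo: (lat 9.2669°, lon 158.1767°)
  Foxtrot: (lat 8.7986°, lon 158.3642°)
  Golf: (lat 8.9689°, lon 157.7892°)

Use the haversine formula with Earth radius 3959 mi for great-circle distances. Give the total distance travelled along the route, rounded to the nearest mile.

Leg distances:
Alpha→Bravo: 21.6 mi  (cumulative 21.6 mi)
Bravo→Charlie: 16.9 mi  (cumulative 38.6 mi)
Charlie→Delta: 46.2 mi  (cumulative 84.8 mi)
Delta→Echo: 14.4 mi  (cumulative 99.2 mi)
Echo→Foxtrot: 34.8 mi  (cumulative 134.0 mi)
Foxtrot→Golf: 41.0 mi  (cumulative 174.9 mi)
Total route length ≈ 175 mi.

175 mi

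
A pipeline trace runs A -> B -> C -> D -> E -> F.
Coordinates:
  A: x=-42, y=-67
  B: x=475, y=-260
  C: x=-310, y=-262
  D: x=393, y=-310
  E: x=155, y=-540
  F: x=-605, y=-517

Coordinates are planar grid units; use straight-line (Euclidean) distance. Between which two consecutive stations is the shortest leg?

D–E

Leg distances:
A→B: 551.8
B→C: 785.0
C→D: 704.6
D→E: 331.0
E→F: 760.3
The shortest leg is D–E at 331.0.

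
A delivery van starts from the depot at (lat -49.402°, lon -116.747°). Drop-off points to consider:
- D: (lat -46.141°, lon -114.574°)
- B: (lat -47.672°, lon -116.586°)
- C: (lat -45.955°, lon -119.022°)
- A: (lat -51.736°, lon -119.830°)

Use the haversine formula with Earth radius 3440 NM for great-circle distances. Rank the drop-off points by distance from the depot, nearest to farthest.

B, A, D, C

Distances from the depot:
B (lat -47.672°, lon -116.586°): 104.1 NM
A (lat -51.736°, lon -119.830°): 182.9 NM
D (lat -46.141°, lon -114.574°): 214.5 NM
C (lat -45.955°, lon -119.022°): 226.4 NM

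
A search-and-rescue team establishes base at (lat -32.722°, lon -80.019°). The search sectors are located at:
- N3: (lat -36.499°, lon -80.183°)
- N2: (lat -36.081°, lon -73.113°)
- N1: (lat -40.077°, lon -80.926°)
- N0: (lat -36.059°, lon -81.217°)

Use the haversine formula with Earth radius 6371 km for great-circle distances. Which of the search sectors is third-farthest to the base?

Distances from the base ((lat -32.722°, lon -80.019°)):
N1: 821.8 km
N2: 735.2 km
N3: 420.3 km
N0: 387.0 km
The third-farthest is N3 at 420.3 km.

N3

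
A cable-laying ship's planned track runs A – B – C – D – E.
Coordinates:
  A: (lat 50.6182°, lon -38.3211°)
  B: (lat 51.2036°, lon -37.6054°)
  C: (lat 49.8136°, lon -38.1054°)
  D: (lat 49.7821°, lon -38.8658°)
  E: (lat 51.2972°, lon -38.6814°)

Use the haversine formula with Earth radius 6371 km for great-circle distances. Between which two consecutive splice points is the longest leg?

D–E

Leg distances:
A→B: 82.2 km
B→C: 158.6 km
C→D: 54.7 km
D→E: 169.0 km
The longest leg is D–E at 169.0 km.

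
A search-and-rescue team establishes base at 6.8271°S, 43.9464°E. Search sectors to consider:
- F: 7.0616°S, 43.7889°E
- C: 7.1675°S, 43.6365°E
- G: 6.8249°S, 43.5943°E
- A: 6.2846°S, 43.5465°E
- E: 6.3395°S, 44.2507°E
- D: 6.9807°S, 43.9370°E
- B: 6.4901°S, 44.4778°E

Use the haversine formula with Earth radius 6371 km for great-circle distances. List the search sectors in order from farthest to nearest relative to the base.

Computing each great-circle distance from 6.8271°S, 43.9464°E:
A 6.2846°S, 43.5465°E: 74.8 km
B 6.4901°S, 44.4778°E: 69.6 km
E 6.3395°S, 44.2507°E: 63.8 km
C 7.1675°S, 43.6365°E: 51.0 km
G 6.8249°S, 43.5943°E: 38.9 km
F 7.0616°S, 43.7889°E: 31.3 km
D 6.9807°S, 43.9370°E: 17.1 km

A, B, E, C, G, F, D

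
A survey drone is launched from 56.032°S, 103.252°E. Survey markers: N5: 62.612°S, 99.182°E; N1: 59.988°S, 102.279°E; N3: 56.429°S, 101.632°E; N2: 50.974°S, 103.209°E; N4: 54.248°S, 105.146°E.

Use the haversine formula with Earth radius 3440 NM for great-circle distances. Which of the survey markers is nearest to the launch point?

N3

Distances from the launch point (56.032°S, 103.252°E):
N3: 59.1 NM
N4: 125.3 NM
N1: 239.5 NM
N2: 303.7 NM
N5: 414.1 NM
The nearest is N3 at 59.1 NM.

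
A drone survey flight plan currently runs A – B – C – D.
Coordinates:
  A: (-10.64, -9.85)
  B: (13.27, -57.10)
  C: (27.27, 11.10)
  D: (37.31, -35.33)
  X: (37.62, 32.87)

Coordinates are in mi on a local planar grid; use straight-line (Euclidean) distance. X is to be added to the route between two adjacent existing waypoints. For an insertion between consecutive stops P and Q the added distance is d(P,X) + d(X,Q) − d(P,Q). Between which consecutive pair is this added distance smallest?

between C and D

Added distance for inserting X between each consecutive pair:
A–B: 104.7 mi
B–C: 47.7 mi
C–D: 44.8 mi
Smallest added distance is 44.8 mi, inserting between C and D.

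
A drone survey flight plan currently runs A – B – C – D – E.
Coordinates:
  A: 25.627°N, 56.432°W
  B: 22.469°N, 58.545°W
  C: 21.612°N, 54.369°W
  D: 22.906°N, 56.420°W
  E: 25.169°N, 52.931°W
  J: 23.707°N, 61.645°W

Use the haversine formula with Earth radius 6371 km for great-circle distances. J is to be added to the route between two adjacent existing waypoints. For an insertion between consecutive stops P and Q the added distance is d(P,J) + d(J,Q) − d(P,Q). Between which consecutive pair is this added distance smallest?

Added distance for inserting J between each consecutive pair:
A–B: 502.5 km
B–C: 686.8 km
C–D: 1067.5 km
D–E: 1003.2 km
Smallest added distance is 502.5 km, inserting between A and B.

between A and B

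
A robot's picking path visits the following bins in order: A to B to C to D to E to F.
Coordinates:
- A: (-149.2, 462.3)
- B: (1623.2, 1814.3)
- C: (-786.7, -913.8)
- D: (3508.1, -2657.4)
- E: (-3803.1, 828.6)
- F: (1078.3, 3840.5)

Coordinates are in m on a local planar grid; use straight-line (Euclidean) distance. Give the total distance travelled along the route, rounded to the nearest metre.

Leg distances:
A→B: 2229.2 m  (cumulative 2229.2 m)
B→C: 3640.1 m  (cumulative 5869.3 m)
C→D: 4635.2 m  (cumulative 10504.5 m)
D→E: 8099.7 m  (cumulative 18604.3 m)
E→F: 5735.8 m  (cumulative 24340.1 m)
Total route length ≈ 24340 m.

24340 m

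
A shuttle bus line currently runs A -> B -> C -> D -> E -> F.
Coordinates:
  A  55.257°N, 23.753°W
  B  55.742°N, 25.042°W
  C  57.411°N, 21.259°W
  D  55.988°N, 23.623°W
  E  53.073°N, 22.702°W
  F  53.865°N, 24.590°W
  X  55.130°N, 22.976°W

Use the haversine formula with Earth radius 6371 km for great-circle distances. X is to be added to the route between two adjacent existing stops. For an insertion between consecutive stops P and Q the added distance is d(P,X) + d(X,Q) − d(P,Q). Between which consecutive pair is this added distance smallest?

Added distance for inserting X between each consecutive pair:
A–B: 100.9 km
B–C: 125.1 km
C–D: 164.5 km
D–E: 3.6 km
E–F: 251.6 km
Smallest added distance is 3.6 km, inserting between D and E.

between D and E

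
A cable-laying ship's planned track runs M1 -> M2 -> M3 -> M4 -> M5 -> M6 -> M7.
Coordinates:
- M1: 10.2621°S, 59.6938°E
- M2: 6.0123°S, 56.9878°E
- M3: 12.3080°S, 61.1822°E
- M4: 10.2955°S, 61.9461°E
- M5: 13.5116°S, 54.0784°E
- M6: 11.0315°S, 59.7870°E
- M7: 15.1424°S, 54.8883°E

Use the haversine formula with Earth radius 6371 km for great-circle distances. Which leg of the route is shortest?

M3–M4

Leg distances:
M1→M2: 558.6 km
M2→M3: 837.8 km
M3→M4: 238.8 km
M4→M5: 927.6 km
M5→M6: 678.7 km
M6→M7: 700.2 km
The shortest leg is M3–M4 at 238.8 km.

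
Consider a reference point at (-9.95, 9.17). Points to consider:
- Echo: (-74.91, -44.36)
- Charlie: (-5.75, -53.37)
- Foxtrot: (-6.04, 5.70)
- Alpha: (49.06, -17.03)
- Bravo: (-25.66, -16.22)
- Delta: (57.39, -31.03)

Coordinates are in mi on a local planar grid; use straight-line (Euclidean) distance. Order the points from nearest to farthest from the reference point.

Distances from the reference point:
Foxtrot (-6.04, 5.70): 5.2 mi
Bravo (-25.66, -16.22): 29.9 mi
Charlie (-5.75, -53.37): 62.7 mi
Alpha (49.06, -17.03): 64.6 mi
Delta (57.39, -31.03): 78.4 mi
Echo (-74.91, -44.36): 84.2 mi

Foxtrot, Bravo, Charlie, Alpha, Delta, Echo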